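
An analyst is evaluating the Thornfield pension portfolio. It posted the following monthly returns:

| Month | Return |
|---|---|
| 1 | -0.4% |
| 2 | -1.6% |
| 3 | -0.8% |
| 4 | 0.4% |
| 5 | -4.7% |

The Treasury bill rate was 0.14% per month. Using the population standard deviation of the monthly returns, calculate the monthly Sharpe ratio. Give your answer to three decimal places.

r̄ = (-0.4 − 1.6 − 0.8 + 0.4 − 4.7) / 5 = -1.4200%
Population std dev = √[15.5280 / 5] = 1.7623%
Sharpe = (r̄ − rf) / σ = (-1.4200 − 0.14) / 1.7623 = -1.5600 / 1.7623 = -0.8852

-0.885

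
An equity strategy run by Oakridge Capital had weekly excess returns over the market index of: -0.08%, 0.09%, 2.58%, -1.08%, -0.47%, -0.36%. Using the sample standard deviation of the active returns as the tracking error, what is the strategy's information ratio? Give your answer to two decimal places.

0.09

r̄ = (-0.08 + 0.09 + 2.58 − 1.08 − 0.47 − 0.36) / 6 = 0.1133%
Σ(r − r̄)² = 8.1107; sample σ = √(8.1107/5) = 1.2736%
IR = r̄ / tracking error = 0.1133 / 1.2736 = 0.0890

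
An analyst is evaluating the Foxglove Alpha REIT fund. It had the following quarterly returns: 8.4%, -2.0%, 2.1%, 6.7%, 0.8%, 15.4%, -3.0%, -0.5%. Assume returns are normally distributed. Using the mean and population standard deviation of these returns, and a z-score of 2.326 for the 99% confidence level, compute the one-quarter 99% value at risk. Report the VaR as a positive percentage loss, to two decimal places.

10.12

Mean return μ = 27.90 / 8 = 3.4875%
Population σ = √[Σ(r − μ)² / 8] = √[273.6088 / 8] = √34.2011 = 5.8482%
VaR = −(μ − z·σ) = −(3.4875 − 2.326 × 5.8482) = −(-10.1154) = 10.1154%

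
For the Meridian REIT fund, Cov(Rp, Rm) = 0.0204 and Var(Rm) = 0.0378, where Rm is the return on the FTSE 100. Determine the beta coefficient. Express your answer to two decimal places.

β = Cov(Rp, Rm) / Var(Rm) = 0.0204 / 0.0378 = 0.5397

0.54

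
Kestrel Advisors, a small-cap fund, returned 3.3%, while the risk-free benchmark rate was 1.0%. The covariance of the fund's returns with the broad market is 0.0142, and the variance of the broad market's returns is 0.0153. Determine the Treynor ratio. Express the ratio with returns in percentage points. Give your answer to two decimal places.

β = Cov / Var = 0.0142 / 0.0153 = 0.9281
Treynor = (Rp − Rf) / β = (3.3% − 1.0%) / 0.9281 = 2.30 / 0.9281 = 2.4782

2.48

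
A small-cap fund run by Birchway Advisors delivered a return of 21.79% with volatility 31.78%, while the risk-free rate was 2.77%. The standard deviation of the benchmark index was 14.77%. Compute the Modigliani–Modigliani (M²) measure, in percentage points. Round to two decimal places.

11.61

Sharpe = (Rp − Rf) / σp = (21.79% − 2.77%) / 31.78% = 0.5985
M² = Rf + Sharpe × σm = 2.77% + 0.5985 × 14.77% = 11.6098%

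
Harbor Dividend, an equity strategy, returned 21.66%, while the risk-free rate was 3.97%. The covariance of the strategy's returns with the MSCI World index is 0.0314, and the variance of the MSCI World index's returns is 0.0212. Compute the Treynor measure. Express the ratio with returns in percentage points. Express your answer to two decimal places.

β = Cov / Var = 0.0314 / 0.0212 = 1.4811
Treynor = (Rp − Rf) / β = (21.66% − 3.97%) / 1.4811 = 17.69 / 1.4811 = 11.9438

11.94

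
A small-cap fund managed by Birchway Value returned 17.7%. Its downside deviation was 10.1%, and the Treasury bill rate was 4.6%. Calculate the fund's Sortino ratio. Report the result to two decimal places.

1.30

Sortino = (Rp − Rf) / σd = (17.7% − 4.6%) / 10.1% = 13.10% / 10.1% = 1.2970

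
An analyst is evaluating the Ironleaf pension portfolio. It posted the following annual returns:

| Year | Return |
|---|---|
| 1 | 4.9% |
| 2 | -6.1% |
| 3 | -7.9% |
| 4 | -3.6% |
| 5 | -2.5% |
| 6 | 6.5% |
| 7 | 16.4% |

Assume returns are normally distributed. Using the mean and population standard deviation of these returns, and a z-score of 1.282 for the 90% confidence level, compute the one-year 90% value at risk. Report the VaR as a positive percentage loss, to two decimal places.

9.13

Mean return r̄ = 7.70 / 7 = 1.1000%
Σ(r − r̄)² = 445.5800; population σ = √(445.5800/7) = 7.9784%
VaR = −(r̄ − z·σ) = −(1.1000 − 1.282 × 7.9784) = −(-9.1283) = 9.1283%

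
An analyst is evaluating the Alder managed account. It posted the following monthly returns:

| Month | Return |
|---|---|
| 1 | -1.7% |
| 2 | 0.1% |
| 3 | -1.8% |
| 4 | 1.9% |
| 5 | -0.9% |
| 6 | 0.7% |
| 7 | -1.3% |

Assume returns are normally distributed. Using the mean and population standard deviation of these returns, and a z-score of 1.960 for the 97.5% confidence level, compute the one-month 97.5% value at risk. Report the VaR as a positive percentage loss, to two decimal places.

2.94

r̄ = (-1.7 + 0.1 − 1.8 + 1.9 − 0.9 + 0.7 − 1.3) / 7 = -3.00 / 7 = -0.4286%
Population std dev = √[11.4543 / 7] = 1.2792%
VaR = −(r̄ − z·σ) = −(-0.4286 − 1.960 × 1.2792) = −(-2.9358) = 2.9358%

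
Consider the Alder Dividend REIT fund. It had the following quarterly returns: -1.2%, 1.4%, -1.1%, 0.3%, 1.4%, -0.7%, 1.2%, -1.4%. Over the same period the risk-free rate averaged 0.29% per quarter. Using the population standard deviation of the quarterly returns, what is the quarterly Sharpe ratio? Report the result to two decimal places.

-0.26

Mean return r̄ = -0.10 / 8 = -0.0125%
Σ(r − r̄)² = 10.5488; population σ = √(10.5488/8) = 1.1483%
Sharpe = (r̄ − rf) / σ = (-0.0125 − 0.29) / 1.1483 = -0.3025 / 1.1483 = -0.2634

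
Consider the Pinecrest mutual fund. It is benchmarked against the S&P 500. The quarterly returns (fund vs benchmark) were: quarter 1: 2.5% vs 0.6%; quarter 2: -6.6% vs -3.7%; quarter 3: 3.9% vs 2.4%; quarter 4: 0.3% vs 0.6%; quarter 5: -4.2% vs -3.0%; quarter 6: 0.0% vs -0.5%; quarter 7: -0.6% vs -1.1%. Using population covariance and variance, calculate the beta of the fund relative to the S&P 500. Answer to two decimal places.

1.66

r̄p = -0.6714%,  r̄m = -0.6714%
Cov = Σ(rp − r̄p)(rm − r̄m) / 7 = 6.5092
Var(rm) = Σ(rm − r̄m)² / 7 = 3.9249
β = Cov / Var = 6.5092 / 3.9249 = 1.6584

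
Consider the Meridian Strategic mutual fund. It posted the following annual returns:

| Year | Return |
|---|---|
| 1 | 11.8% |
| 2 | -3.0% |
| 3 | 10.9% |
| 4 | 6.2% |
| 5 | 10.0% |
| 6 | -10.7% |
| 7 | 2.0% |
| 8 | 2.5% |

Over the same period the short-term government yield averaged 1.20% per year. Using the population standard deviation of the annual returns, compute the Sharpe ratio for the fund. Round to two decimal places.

0.35

Mean return r̄ = 29.70 / 8 = 3.7125%
Σ(r − r̄)² = 419.9688; population σ = √(419.9688/8) = 7.2454%
Sharpe = (r̄ − rf) / σ = (3.7125 − 1.2) / 7.2454 = 2.5125 / 7.2454 = 0.3468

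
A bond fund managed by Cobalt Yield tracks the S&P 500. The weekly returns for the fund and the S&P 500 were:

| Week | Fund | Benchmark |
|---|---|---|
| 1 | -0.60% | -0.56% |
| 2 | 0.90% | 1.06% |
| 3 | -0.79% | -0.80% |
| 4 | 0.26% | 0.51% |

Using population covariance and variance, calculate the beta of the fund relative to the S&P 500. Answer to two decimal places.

0.89

r̄p = -0.0575%,  r̄m = 0.0525%
Cov = Σ(rp − r̄p)(rm − r̄m) / 4 = 0.5167
Var(rm) = Σ(rm − r̄m)² / 4 = 0.5816
β = Cov / Var = 0.5167 / 0.5816 = 0.8884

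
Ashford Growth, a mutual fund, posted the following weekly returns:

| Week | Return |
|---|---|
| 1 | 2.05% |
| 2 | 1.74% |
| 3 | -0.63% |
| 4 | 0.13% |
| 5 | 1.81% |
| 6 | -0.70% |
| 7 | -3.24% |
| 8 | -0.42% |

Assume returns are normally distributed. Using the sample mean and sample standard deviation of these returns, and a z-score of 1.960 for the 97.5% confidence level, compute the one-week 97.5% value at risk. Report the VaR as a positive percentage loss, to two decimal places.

3.38

r̄ = (2.05 + 1.74 − 0.63 + 0.13 + 1.81 − 0.7 − 3.24 − 0.42) / 8 = 0.0925%
Sample std dev = √[22.0156 / 7] = 1.7734%
VaR = −(r̄ − z·σ) = −(0.0925 − 1.960 × 1.7734) = −(-3.3834) = 3.3834%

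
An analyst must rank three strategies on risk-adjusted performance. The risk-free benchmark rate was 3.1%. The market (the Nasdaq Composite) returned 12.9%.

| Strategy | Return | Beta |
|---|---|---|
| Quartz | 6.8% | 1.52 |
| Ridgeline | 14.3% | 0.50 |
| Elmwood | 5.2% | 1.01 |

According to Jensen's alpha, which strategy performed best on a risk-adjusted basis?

Ridgeline

Quartz: α = 6.8% − [3.1% + 1.52 × (12.9% − 3.1%)] = -11.196
Ridgeline: α = 14.3% − [3.1% + 0.50 × (12.9% − 3.1%)] = 6.300
Elmwood: α = 5.2% − [3.1% + 1.01 × (12.9% − 3.1%)] = -7.798
Highest: Ridgeline (6.300).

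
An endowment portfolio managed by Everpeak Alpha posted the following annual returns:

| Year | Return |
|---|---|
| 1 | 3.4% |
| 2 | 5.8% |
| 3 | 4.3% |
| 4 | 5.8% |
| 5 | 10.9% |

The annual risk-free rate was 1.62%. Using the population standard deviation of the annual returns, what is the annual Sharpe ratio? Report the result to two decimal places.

r̄ = (3.4 + 5.8 + 4.3 + 5.8 + 10.9) / 5 = 30.20 / 5 = 6.0400%
Σ(r − r̄)² = (3.4 − 6.0400)² + (5.8 − 6.0400)² + (4.3 − 6.0400)² + … = 33.7320
σ = √[33.7320 / 5] = 2.5974%
Sharpe = (r̄ − rf) / σ = (6.0400 − 1.62) / 2.5974 = 4.4200 / 2.5974 = 1.7017

1.70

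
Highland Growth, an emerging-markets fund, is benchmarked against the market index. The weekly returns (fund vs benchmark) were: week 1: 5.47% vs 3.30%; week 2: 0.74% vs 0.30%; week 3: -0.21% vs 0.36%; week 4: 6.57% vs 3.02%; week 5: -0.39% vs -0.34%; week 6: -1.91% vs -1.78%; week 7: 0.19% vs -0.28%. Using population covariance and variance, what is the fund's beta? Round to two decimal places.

1.68

r̄p = 1.4943%,  r̄m = 0.6543%
Cov = Σ(rp − r̄p)(rm − r̄m) / 7 = 4.9535
Var(rm) = Σ(rm − r̄m)² / 7 = 2.9423
β = Cov / Var = 4.9535 / 2.9423 = 1.6835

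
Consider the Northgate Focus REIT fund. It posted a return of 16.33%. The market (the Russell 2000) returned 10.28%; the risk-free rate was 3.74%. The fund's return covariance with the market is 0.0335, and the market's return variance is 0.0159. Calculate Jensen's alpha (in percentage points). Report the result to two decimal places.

β = Cov / Var = 0.0335 / 0.0159 = 2.1069
E[R] = Rf + β(Rm − Rf) = 3.74% + 2.1069 × (10.28% − 3.74%) = 17.5191%
α = Rp − E[R] = 16.33% − 17.5191% = -1.1891

-1.19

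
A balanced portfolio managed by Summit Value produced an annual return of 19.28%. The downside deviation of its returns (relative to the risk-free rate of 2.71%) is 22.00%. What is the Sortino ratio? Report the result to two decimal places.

Sortino = (Rp − Rf) / σd = (19.28% − 2.71%) / 22.00% = 16.57% / 22.00% = 0.7532

0.75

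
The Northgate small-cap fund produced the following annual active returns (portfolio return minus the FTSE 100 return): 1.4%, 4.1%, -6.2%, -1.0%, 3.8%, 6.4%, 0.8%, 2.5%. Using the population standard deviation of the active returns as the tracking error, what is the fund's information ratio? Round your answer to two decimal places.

μ = (1.4 + 4.1 − 6.2 − 1 + 3.8 + 6.4 + 0.8 + 2.5) / 8 = 11.80 / 8 = 1.4750%
Population σ = √[Σ(r − μ)² / 8] = √[103.0950 / 8] = √12.8869 = 3.5898%
IR = μ / tracking error = 1.4750 / 3.5898 = 0.4109

0.41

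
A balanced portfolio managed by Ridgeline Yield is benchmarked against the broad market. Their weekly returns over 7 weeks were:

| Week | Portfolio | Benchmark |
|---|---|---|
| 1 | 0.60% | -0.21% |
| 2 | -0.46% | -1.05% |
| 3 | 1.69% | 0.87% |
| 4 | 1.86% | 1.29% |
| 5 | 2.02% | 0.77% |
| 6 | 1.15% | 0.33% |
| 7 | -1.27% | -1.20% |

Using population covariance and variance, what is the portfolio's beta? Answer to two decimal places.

r̄p = 0.7986%,  r̄m = 0.1143%
Cov = Σ(rp − r̄p)(rm − r̄m) / 7 = 1.0067
Var(rm) = Σ(rm − r̄m)² / 7 = 0.8026
β = Cov / Var = 1.0067 / 0.8026 = 1.2543

1.25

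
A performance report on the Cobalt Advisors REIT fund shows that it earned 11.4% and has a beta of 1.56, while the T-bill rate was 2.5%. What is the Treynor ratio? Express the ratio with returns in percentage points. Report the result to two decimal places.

Treynor = (Rp − Rf) / β = (11.4% − 2.5%) / 1.56 = 8.90 / 1.56 = 5.7051

5.71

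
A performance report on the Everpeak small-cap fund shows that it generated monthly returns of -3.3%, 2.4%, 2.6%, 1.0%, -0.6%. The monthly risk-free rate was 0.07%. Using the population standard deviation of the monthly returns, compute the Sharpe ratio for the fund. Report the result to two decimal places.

0.16

r̄ = (-3.3 + 2.4 + 2.6 + 1 − 0.6) / 5 = 0.4200%
Population std dev = √[23.8880 / 5] = 2.1858%
Sharpe = (r̄ − rf) / σ = (0.4200 − 0.07) / 2.1858 = 0.3500 / 2.1858 = 0.1601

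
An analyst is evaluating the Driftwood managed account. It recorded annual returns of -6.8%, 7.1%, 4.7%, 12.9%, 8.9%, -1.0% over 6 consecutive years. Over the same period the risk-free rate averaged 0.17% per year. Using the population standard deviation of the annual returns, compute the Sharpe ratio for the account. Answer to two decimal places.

0.63

μ = (-6.8 + 7.1 + 4.7 + 12.9 + 8.9 − 1) / 6 = 4.3000%
Σ(r − μ)² = 254.4200; population σ = √(254.4200/6) = 6.5118%
Sharpe = (μ − rf) / σ = (4.3000 − 0.17) / 6.5118 = 4.1300 / 6.5118 = 0.6342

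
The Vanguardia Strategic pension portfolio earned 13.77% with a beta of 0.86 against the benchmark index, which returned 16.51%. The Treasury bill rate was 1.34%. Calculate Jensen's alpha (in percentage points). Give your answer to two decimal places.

-0.62

CAPM expected return = Rf + β(Rm − Rf) = 1.34% + 0.86 × (16.51% − 1.34%) = 1.34 + 0.86 × 15.17 = 14.3862%
Jensen's α = Rp − E[R] = 13.77% − 14.3862% = -0.6162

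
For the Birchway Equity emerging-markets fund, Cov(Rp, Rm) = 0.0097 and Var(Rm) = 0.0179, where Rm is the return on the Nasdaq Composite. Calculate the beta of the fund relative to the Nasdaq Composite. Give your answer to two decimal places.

0.54

β = Cov(Rp, Rm) / Var(Rm) = 0.0097 / 0.0179 = 0.5419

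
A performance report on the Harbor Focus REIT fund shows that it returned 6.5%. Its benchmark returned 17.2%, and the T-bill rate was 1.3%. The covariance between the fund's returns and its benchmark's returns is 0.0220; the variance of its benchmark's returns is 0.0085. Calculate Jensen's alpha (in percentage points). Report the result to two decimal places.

β = Cov / Var = 0.0220 / 0.0085 = 2.5882
E[R] = Rf + β(Rm − Rf) = 1.3% + 2.5882 × (17.2% − 1.3%) = 42.4524%
α = Rp − E[R] = 6.5% − 42.4524% = -35.9524

-35.95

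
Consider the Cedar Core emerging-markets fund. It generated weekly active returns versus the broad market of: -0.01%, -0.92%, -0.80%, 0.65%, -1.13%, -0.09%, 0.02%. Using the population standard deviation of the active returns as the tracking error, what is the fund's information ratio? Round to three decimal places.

r̄ = (-0.01 − 0.92 − 0.8 + 0.65 − 1.13 − 0.09 + 0.02) / 7 = -0.3257%
Population std dev = √[2.4518 / 7] = 0.5918%
IR = r̄ / tracking error = -0.3257 / 0.5918 = -0.5504

-0.550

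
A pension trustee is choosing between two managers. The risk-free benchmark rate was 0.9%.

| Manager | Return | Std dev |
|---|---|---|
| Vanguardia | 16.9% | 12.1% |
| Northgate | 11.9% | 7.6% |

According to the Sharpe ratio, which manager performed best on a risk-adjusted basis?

Vanguardia: Sharpe ratio = (16.9% − 0.9%) / 12.1% = 1.322
Northgate: Sharpe ratio = (11.9% − 0.9%) / 7.6% = 1.447
Highest: Northgate (1.447).

Northgate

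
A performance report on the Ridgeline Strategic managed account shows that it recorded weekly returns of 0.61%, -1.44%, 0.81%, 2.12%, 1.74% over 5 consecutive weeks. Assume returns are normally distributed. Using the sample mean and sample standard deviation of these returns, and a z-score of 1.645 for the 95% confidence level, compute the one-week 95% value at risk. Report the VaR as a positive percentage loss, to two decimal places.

1.51

Mean return r̄ = 3.840 / 5 = 0.7680%
Σ(r − r̄)² = (0.61 − 0.7680)² + (-1.44 − 0.7680)² + … = 7.6747
sample σ = √(7.6747 / 4) = √1.9187 = 1.3852%
VaR = −(r̄ − z·σ) = −(0.7680 − 1.645 × 1.3852) = −(-1.5107) = 1.5107%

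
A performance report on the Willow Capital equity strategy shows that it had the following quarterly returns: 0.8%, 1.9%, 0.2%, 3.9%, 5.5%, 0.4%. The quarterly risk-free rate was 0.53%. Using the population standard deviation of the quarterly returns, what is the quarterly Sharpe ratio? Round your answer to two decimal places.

0.81

μ = (0.8 + 1.9 + 0.2 + 3.9 + 5.5 + 0.4) / 6 = 12.70 / 6 = 2.1167%
Σ(r − μ)² = (0.8 − 2.1167)² + (1.9 − 2.1167)² + (0.2 − 2.1167)² + … = 23.0283
σ = √[23.0283 / 6] = 1.9591%
Sharpe = (μ − rf) / σ = (2.1167 − 0.53) / 1.9591 = 1.5867 / 1.9591 = 0.8099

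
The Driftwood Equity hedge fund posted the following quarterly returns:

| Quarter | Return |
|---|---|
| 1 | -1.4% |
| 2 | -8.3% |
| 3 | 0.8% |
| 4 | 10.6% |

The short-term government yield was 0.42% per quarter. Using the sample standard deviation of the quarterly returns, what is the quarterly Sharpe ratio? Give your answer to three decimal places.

r̄ = (-1.4 − 8.3 + 0.8 + 10.6) / 4 = 0.4250%
Sample σ = √[Σ(r − r̄)² / 3] = √[183.1275 / 3] = √61.0425 = 7.8130%
Sharpe = (r̄ − rf) / σ = (0.4250 − 0.42) / 7.8130 = 0.0050 / 7.8130 = 0.0006

0.001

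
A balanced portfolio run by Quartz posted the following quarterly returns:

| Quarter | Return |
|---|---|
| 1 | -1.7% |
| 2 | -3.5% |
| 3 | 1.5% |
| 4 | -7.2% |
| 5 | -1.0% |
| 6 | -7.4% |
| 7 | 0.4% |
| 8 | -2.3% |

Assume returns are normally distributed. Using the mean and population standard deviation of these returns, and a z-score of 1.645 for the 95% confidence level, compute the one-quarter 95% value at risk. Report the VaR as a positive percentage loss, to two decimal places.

Mean return μ = -21.20 / 8 = -2.6500%
Σ(r − μ)² = (-1.7 − (-2.6500))² + (-3.5 − (-2.6500))² + … = 74.2600
population σ = √(74.2600 / 8) = √9.2825 = 3.0467%
VaR = −(μ − z·σ) = −(-2.6500 − 1.645 × 3.0467) = −(-7.6618) = 7.6618%

7.66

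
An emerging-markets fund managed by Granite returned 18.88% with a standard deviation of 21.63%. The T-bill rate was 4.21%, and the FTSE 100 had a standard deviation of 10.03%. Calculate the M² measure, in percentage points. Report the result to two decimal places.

11.01

Sharpe = (Rp − Rf) / σp = (18.88% − 4.21%) / 21.63% = 0.6782
M² = Rf + Sharpe × σm = 4.21% + 0.6782 × 10.03% = 11.0123%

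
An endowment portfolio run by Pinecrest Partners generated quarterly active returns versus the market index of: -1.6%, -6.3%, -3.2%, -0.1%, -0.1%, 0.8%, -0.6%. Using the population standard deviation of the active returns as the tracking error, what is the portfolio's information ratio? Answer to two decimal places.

Mean return r̄ = -11.10 / 7 = -1.5857%
Σ(r − r̄)² = (-1.6 − (-1.5857))² + (-6.3 − (-1.5857))² + (-3.2 − (-1.5857))² + … = 35.9086
population σ = √(35.9086 / 7) = √5.1298 = 2.2649%
IR = r̄ / tracking error = -1.5857 / 2.2649 = -0.7001

-0.70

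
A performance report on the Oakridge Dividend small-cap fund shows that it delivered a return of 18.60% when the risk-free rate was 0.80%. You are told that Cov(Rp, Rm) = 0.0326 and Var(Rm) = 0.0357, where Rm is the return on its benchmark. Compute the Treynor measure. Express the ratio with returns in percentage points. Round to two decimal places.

19.49

β = Cov / Var = 0.0326 / 0.0357 = 0.9132
Treynor = (Rp − Rf) / β = (18.60% − 0.80%) / 0.9132 = 17.80 / 0.9132 = 19.4919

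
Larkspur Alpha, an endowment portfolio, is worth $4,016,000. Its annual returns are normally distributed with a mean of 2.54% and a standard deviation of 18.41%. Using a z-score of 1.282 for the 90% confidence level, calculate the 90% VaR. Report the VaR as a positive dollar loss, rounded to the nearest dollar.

$845,835

Return at the 90% tail: μ − z·σ = 2.54% − 1.282 × 18.41% = 2.54 − 23.60162 = -21.06162%
VaR = −(-21.06162%) × $4,016,000 = 21.06162% × $4,016,000 = $845,835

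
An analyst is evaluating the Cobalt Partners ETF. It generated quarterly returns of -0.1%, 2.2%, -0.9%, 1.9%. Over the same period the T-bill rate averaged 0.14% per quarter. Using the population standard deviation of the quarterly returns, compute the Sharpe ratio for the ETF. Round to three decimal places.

μ = (-0.1 + 2.2 − 0.9 + 1.9) / 4 = 0.7750%
Σ(r − μ)² = 6.8675; population σ = √(6.8675/4) = 1.3103%
Sharpe = (μ − rf) / σ = (0.7750 − 0.14) / 1.3103 = 0.6350 / 1.3103 = 0.4846

0.485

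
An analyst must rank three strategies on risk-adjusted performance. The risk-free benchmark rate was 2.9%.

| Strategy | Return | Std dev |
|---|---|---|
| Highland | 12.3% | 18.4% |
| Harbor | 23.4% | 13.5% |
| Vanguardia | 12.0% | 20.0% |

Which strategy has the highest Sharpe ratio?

Highland: Sharpe ratio = (12.3% − 2.9%) / 18.4% = 0.511
Harbor: Sharpe ratio = (23.4% − 2.9%) / 13.5% = 1.519
Vanguardia: Sharpe ratio = (12.0% − 2.9%) / 20.0% = 0.455
Highest: Harbor (1.519).

Harbor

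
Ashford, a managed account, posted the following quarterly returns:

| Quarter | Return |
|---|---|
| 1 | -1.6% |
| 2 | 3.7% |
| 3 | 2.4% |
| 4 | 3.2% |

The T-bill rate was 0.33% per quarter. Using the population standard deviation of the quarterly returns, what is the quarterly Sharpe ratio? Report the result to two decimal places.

0.76

r̄ = (-1.6 + 3.7 + 2.4 + 3.2) / 4 = 7.70 / 4 = 1.9250%
Population std dev = √[17.4275 / 4] = 2.0873%
Sharpe = (r̄ − rf) / σ = (1.9250 − 0.33) / 2.0873 = 1.5950 / 2.0873 = 0.7641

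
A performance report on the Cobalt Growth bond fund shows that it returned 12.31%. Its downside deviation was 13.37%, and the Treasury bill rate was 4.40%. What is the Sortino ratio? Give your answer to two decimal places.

0.59

Sortino = (Rp − Rf) / σd = (12.31% − 4.40%) / 13.37% = 7.91% / 13.37% = 0.5916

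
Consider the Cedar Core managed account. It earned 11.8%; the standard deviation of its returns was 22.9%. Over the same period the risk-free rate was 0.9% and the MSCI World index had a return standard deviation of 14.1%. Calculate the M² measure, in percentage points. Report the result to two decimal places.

Sharpe = (Rp − Rf) / σp = (11.8% − 0.9%) / 22.9% = 0.4760
M² = Rf + Sharpe × σm = 0.9% + 0.4760 × 14.1% = 7.6116%

7.61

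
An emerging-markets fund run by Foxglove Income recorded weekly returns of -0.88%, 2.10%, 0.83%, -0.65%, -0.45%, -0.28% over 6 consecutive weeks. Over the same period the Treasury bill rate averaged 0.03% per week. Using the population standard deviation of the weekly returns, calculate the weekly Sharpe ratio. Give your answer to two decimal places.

r̄ = (-0.88 + 2.1 + 0.83 − 0.65 − 0.45 − 0.28) / 6 = 0.670 / 6 = 0.1117%
Σ(r − r̄)² = (-0.88 − 0.1117)² + (2.1 − 0.1117)² + (0.83 − 0.1117)² + … = 6.5019
σ = √[6.5019 / 6] = 1.0410%
Sharpe = (r̄ − rf) / σ = (0.1117 − 0.03) / 1.0410 = 0.0817 / 1.0410 = 0.0785

0.08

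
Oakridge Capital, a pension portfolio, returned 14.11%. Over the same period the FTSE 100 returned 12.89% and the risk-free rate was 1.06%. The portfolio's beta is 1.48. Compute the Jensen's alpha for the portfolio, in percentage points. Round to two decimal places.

-4.46

CAPM expected return = Rf + β(Rm − Rf) = 1.06% + 1.48 × (12.89% − 1.06%) = 1.06 + 1.48 × 11.83 = 18.5684%
Jensen's α = Rp − E[R] = 14.11% − 18.5684% = -4.4584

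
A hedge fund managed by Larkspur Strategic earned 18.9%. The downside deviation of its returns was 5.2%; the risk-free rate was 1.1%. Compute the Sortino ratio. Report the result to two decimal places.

Sortino = (Rp − Rf) / σd = (18.9% − 1.1%) / 5.2% = 17.80% / 5.2% = 3.4231

3.42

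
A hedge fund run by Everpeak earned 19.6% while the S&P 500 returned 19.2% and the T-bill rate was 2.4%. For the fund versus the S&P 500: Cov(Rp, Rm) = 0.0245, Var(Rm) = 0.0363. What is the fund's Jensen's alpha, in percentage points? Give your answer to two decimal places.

β = Cov / Var = 0.0245 / 0.0363 = 0.6749
E[R] = Rf + β(Rm − Rf) = 2.4% + 0.6749 × (19.2% − 2.4%) = 13.7383%
α = Rp − E[R] = 19.6% − 13.7383% = 5.8617

5.86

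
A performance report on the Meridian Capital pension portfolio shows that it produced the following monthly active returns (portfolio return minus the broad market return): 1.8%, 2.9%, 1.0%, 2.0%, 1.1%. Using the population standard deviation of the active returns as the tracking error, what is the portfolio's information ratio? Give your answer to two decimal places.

r̄ = (1.8 + 2.9 + 1 + 2 + 1.1) / 5 = 1.7600%
Σ(r − r̄)² = (1.8 − 1.7600)² + (2.9 − 1.7600)² + (1 − 1.7600)² + … = 2.3720
σ = √[2.3720 / 5] = 0.6888%
IR = r̄ / tracking error = 1.7600 / 0.6888 = 2.5552

2.56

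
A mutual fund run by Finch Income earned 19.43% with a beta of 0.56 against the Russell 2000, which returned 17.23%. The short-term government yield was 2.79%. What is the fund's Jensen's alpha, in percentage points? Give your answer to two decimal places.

CAPM expected return = Rf + β(Rm − Rf) = 2.79% + 0.56 × (17.23% − 2.79%) = 2.79 + 0.56 × 14.44 = 10.8764%
Jensen's α = Rp − E[R] = 19.43% − 10.8764% = 8.5536

8.55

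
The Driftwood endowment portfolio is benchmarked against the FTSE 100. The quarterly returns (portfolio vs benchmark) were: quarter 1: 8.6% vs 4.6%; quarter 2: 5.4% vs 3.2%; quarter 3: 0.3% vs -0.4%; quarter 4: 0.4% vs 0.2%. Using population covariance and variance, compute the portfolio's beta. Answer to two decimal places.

1.68

r̄p = 3.6750%,  r̄m = 1.9000%
Cov = Σ(rp − r̄p)(rm − r̄m) / 4 = 7.2175
Var(rm) = Σ(rm − r̄m)² / 4 = 4.2900
β = Cov / Var = 7.2175 / 4.2900 = 1.6824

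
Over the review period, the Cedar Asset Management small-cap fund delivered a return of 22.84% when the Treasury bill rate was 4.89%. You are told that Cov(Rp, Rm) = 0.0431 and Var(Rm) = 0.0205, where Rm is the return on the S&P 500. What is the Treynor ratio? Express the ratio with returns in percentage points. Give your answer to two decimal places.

8.54

β = Cov / Var = 0.0431 / 0.0205 = 2.1024
Treynor = (Rp − Rf) / β = (22.84% − 4.89%) / 2.1024 = 17.95 / 2.1024 = 8.5379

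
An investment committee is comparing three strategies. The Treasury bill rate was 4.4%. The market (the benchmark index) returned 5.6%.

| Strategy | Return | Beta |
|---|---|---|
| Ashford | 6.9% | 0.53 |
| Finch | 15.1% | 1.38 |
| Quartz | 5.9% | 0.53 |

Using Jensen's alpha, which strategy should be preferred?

Finch

Ashford: α = 6.9% − [4.4% + 0.53 × (5.6% − 4.4%)] = 1.864
Finch: α = 15.1% − [4.4% + 1.38 × (5.6% − 4.4%)] = 9.044
Quartz: α = 5.9% − [4.4% + 0.53 × (5.6% − 4.4%)] = 0.864
Highest: Finch (9.044).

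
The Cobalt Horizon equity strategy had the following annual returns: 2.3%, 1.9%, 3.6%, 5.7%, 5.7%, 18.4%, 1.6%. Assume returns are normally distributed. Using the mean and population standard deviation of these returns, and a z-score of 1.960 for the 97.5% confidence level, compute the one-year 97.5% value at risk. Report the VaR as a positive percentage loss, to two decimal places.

μ = (2.3 + 1.9 + 3.6 + 5.7 + 5.7 + 18.4 + 1.6) / 7 = 39.20 / 7 = 5.6000%
Σ(r − μ)² = (2.3 − 5.6000)² + (1.9 − 5.6000)² + (3.6 − 5.6000)² + … = 208.4400
σ = √[208.4400 / 7] = 5.4568%
VaR = −(μ − z·σ) = −(5.6000 − 1.960 × 5.4568) = −(-5.0953) = 5.0953%

5.10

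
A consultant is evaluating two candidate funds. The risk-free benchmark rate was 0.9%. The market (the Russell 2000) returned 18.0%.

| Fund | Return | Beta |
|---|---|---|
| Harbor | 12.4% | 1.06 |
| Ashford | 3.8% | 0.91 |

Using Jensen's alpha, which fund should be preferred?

Harbor

Harbor: α = 12.4% − [0.9% + 1.06 × (18.0% − 0.9%)] = -6.626
Ashford: α = 3.8% − [0.9% + 0.91 × (18.0% − 0.9%)] = -12.661
Highest: Harbor (-6.626).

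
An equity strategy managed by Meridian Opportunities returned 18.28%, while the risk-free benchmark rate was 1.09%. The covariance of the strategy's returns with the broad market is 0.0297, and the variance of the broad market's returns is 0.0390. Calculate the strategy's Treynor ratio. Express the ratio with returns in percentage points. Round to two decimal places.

22.57

β = Cov / Var = 0.0297 / 0.0390 = 0.7615
Treynor = (Rp − Rf) / β = (18.28% − 1.09%) / 0.7615 = 17.19 / 0.7615 = 22.5739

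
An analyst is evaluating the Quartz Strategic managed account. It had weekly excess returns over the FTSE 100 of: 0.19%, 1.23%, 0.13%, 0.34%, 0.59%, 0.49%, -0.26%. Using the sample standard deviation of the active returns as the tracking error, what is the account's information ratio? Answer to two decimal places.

0.84

r̄ = (0.19 + 1.23 + 0.13 + 0.34 + 0.59 + 0.49 − 0.26) / 7 = 2.710 / 7 = 0.3871%
Sample σ = √[Σ(r − r̄)² / 6] = √[1.2881 / 6] = √0.2147 = 0.4634%
IR = r̄ / tracking error = 0.3871 / 0.4634 = 0.8353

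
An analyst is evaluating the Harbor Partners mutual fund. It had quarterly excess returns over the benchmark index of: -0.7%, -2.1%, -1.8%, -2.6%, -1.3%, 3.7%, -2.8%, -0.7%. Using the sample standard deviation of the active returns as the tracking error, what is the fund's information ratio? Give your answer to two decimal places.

Mean return r̄ = -8.30 / 8 = -1.0375%
Sample std dev = √[29.9988 / 7] = 2.0702%
IR = r̄ / tracking error = -1.0375 / 2.0702 = -0.5012

-0.50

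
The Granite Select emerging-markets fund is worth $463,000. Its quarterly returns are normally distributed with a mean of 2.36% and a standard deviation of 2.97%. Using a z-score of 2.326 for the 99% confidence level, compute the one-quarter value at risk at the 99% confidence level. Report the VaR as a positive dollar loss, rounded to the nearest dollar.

$21,058

Return at the 99% tail: μ − z·σ = 2.36% − 2.326 × 2.97% = 2.36 − 6.90822 = -4.54822%
VaR = −(-4.54822%) × $463,000 = 4.54822% × $463,000 = $21,058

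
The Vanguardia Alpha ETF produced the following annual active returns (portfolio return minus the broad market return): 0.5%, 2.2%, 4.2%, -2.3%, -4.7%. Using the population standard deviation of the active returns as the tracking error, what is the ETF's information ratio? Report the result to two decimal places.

-0.01

Mean return r̄ = -0.10 / 5 = -0.0200%
Σ(r − r̄)² = (0.5 − (-0.0200))² + (2.2 − (-0.0200))² + … = 50.1080
population σ = √(50.1080 / 5) = √10.0216 = 3.1657%
IR = r̄ / tracking error = -0.0200 / 3.1657 = -0.0063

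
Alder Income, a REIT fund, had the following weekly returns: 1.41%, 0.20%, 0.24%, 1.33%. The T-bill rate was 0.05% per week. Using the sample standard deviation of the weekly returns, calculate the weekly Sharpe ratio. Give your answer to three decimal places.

Mean return μ = 3.180 / 4 = 0.7950%
Sample std dev = √[1.3265 / 3] = 0.6650%
Sharpe = (μ − rf) / σ = (0.7950 − 0.05) / 0.6650 = 0.7450 / 0.6650 = 1.1203

1.120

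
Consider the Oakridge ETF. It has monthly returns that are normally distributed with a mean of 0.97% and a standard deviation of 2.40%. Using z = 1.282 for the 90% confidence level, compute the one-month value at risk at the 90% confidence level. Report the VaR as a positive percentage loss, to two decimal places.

2.11

VaR (as % loss) = −(μ − z·σ) = −(0.97% − 1.282 × 2.40%) = −(-2.1068%) = 2.1068%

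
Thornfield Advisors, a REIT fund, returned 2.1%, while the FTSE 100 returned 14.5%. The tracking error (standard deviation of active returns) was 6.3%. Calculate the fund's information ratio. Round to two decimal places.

IR = (Rp − Rb) / TE = (2.1% − 14.5%) / 6.3% = -12.40% / 6.3% = -1.9683

-1.97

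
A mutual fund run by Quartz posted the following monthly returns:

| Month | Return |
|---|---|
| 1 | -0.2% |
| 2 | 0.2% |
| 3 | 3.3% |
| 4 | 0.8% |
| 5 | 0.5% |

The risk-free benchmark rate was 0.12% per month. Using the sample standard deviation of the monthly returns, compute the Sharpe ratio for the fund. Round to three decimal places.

μ = (-0.2 + 0.2 + 3.3 + 0.8 + 0.5) / 5 = 4.60 / 5 = 0.9200%
Σ(r − μ)² = (-0.2 − 0.9200)² + (0.2 − 0.9200)² + (3.3 − 0.9200)² + … = 7.6280
sample σ = √(7.6280 / 4) = √1.9070 = 1.3809%
Sharpe = (μ − rf) / σ = (0.9200 − 0.12) / 1.3809 = 0.8000 / 1.3809 = 0.5793

0.579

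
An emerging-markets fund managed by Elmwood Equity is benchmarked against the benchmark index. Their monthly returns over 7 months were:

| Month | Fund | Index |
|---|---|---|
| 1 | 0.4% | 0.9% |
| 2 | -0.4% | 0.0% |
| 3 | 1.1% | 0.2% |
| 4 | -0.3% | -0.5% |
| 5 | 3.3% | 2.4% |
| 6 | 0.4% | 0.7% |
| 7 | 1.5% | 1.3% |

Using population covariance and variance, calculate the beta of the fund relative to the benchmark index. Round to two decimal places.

1.21

r̄p = 0.8571%,  r̄m = 0.7143%
Cov = Σ(rp − r̄p)(rm − r̄m) / 7 = 0.9420
Var(rm) = Σ(rm − r̄m)² / 7 = 0.7812
β = Cov / Var = 0.9420 / 0.7812 = 1.2058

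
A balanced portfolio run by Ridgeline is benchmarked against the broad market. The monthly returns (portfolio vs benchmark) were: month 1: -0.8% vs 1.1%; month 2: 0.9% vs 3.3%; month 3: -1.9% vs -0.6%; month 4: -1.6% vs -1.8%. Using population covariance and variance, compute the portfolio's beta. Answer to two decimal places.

0.53

r̄p = -0.8500%,  r̄m = 0.5000%
Cov = Σ(rp − r̄p)(rm − r̄m) / 4 = 1.9525
Var(rm) = Σ(rm − r̄m)² / 4 = 3.6750
β = Cov / Var = 1.9525 / 3.6750 = 0.5313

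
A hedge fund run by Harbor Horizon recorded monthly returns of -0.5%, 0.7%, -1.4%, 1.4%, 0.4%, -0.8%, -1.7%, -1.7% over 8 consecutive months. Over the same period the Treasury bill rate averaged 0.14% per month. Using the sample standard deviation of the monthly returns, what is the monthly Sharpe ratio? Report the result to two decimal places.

Mean return r̄ = -3.60 / 8 = -0.4500%
Sample σ = √[Σ(r − r̄)² / 7] = √[9.6200 / 7] = √1.3743 = 1.1723%
Sharpe = (r̄ − rf) / σ = (-0.4500 − 0.14) / 1.1723 = -0.5900 / 1.1723 = -0.5033

-0.50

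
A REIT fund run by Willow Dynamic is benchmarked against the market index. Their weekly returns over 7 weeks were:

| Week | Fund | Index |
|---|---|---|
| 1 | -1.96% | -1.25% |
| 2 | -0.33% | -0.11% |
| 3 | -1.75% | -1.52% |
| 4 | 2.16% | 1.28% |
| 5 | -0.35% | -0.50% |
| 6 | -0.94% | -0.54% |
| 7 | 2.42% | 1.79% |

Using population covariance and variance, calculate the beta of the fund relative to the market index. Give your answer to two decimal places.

1.40

r̄p = -0.1071%,  r̄m = -0.1214%
Cov = Σ(rp − r̄p)(rm − r̄m) / 7 = 1.8335
Var(rm) = Σ(rm − r̄m)² / 7 = 1.3094
β = Cov / Var = 1.8335 / 1.3094 = 1.4003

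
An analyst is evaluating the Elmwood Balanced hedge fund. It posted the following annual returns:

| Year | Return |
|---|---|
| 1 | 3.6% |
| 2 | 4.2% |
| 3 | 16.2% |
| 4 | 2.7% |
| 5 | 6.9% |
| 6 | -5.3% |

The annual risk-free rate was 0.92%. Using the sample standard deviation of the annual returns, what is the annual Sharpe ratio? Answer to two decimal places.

0.55

Mean return r̄ = 28.30 / 6 = 4.7167%
Σ(r − r̄)² = (3.6 − 4.7167)² + (4.2 − 4.7167)² + … = 242.5483
σ = √[242.5483 / 5] = 6.9649%
Sharpe = (r̄ − rf) / σ = (4.7167 − 0.92) / 6.9649 = 3.7967 / 6.9649 = 0.5451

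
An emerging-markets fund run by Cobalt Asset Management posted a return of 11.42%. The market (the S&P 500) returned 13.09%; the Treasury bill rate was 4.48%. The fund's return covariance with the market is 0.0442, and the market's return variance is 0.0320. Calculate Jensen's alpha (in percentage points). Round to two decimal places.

-4.95

β = Cov / Var = 0.0442 / 0.0320 = 1.3813
E[R] = Rf + β(Rm − Rf) = 4.48% + 1.3813 × (13.09% − 4.48%) = 16.3730%
α = Rp − E[R] = 11.42% − 16.3730% = -4.9530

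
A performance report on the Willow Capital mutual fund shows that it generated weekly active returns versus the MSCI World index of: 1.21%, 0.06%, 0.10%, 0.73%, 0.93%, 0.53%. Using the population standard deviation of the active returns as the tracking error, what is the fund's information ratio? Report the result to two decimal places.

1.42

r̄ = (1.21 + 0.06 + 0.1 + 0.73 + 0.93 + 0.53) / 6 = 3.560 / 6 = 0.5933%
Σ(r − r̄)² = (1.21 − 0.5933)² + (0.06 − 0.5933)² + … = 1.0441
σ = √[1.0441 / 6] = 0.4172%
IR = r̄ / tracking error = 0.5933 / 0.4172 = 1.4221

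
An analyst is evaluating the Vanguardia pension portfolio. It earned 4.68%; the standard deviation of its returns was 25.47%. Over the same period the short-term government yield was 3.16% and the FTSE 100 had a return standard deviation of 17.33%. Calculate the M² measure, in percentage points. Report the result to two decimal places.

4.19

Sharpe = (Rp − Rf) / σp = (4.68% − 3.16%) / 25.47% = 0.0597
M² = Rf + Sharpe × σm = 3.16% + 0.0597 × 17.33% = 4.1946%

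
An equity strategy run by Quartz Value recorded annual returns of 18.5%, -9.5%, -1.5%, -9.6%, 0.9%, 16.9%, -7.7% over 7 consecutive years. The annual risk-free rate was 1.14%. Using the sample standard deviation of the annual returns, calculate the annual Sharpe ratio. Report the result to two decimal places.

0.00

Mean return r̄ = 8.00 / 7 = 1.1429%
Σ(r − r̄)² = 863.4771; sample σ = √(863.4771/6) = 11.9964%
Sharpe = (r̄ − rf) / σ = (1.1429 − 1.14) / 11.9964 = 0.0029 / 11.9964 = 0.0002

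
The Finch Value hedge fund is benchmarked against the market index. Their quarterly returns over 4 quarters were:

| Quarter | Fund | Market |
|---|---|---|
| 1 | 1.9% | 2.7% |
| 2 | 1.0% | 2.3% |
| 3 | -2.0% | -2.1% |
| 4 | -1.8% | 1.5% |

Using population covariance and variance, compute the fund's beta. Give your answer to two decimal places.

r̄p = -0.2250%,  r̄m = 1.1000%
Cov = Σ(rp − r̄p)(rm − r̄m) / 4 = 2.4800
Var(rm) = Σ(rm − r̄m)² / 4 = 3.6000
β = Cov / Var = 2.4800 / 3.6000 = 0.6889

0.69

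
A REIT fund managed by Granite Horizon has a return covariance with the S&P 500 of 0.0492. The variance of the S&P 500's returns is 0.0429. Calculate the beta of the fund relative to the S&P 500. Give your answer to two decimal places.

β = Cov(Rp, Rm) / Var(Rm) = 0.0492 / 0.0429 = 1.1469

1.15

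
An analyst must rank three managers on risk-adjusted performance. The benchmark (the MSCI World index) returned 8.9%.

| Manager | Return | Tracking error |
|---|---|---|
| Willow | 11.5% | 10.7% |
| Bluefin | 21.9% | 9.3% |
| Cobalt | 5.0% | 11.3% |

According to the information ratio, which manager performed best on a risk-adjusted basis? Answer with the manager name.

Willow: IR = (11.5% − 8.9%) / 10.7% = 0.243
Bluefin: IR = (21.9% − 8.9%) / 9.3% = 1.398
Cobalt: IR = (5.0% − 8.9%) / 11.3% = -0.345
Highest: Bluefin (1.398).

Bluefin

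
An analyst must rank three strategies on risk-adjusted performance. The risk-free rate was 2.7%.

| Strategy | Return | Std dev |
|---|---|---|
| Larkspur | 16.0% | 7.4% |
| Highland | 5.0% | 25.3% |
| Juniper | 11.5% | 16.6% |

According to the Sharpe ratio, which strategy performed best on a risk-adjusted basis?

Larkspur: Sharpe ratio = (16.0% − 2.7%) / 7.4% = 1.797
Highland: Sharpe ratio = (5.0% − 2.7%) / 25.3% = 0.091
Juniper: Sharpe ratio = (11.5% − 2.7%) / 16.6% = 0.530
Highest: Larkspur (1.797).

Larkspur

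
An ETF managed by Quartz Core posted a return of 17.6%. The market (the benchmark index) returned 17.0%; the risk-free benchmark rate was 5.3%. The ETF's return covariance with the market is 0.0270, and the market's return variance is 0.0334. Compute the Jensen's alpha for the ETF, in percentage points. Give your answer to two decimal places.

2.84

β = Cov / Var = 0.0270 / 0.0334 = 0.8084
E[R] = Rf + β(Rm − Rf) = 5.3% + 0.8084 × (17.0% − 5.3%) = 14.7583%
α = Rp − E[R] = 17.6% − 14.7583% = 2.8417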